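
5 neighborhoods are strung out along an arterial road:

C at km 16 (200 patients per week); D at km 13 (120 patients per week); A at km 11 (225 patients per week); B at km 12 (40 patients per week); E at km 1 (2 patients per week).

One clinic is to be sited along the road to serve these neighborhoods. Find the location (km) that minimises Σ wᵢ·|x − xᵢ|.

x = 13

For a sum of weighted absolute distances on a line, the optimum is the weighted median (not the mean). Total weight W = 587; half-weight = 293.5.
Sort by position and accumulate weight:
  km 1 (E, w=2) → cum 2
  km 11 (A, w=225) → cum 227
  km 12 (B, w=40) → cum 267
  km 13 (D, w=120) → cum 387  ≥ 293.5 → median here
  km 16 (C, w=200) → cum 587
Optimal location: km 13.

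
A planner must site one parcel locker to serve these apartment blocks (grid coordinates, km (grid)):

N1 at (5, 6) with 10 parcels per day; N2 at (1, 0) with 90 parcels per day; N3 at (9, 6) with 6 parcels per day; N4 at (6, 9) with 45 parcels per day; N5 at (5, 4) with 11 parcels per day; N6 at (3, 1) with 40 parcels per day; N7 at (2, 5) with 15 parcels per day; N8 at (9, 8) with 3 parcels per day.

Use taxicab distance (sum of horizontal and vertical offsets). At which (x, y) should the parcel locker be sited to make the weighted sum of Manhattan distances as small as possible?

Manhattan distance separates: Σwᵢ(|x−xᵢ|+|y−yᵢ|) = Σwᵢ|x−xᵢ| + Σwᵢ|y−yᵢ|, so x and y are optimised independently as 1-D weighted medians.
Total weight W = 220; half = 110.
x-coordinate, sorted with cumulative weight:
  x=1 (N2, w=90) cum 90
  x=2 (N7, w=15) cum 105
  x=3 (N6, w=40) cum 145  ← median
  x=5 (N1, w=10) cum 155
  x=5 (N5, w=11) cum 166
  x=6 (N4, w=45) cum 211
  x=9 (N3, w=6) cum 217
  x=9 (N8, w=3) cum 220
⇒ x* = 3
y-coordinate, sorted with cumulative weight:
  y=0 (N2, w=90) cum 90
  y=1 (N6, w=40) cum 130  ← median
  y=4 (N5, w=11) cum 141
  y=5 (N7, w=15) cum 156
  y=6 (N1, w=10) cum 166
  y=6 (N3, w=6) cum 172
  y=8 (N8, w=3) cum 175
  y=9 (N4, w=45) cum 220
⇒ y* = 1

(3, 1)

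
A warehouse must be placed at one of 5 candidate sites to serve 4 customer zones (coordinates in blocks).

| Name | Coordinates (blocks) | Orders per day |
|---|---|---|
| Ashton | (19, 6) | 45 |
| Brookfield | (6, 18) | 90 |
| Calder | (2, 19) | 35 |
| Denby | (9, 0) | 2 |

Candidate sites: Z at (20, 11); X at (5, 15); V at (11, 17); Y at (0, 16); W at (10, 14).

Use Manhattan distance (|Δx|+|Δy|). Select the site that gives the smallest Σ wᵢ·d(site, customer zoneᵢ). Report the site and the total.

X, total 1678 blocks

Total weighted distance at each candidate:
  Z (20, 11): total = 3114
  X (5, 15): total = 1678
  V (11, 17): total = 1818
  Y (0, 16): total = 2250
  W (10, 14): total = 1970
Minimum is at X with total 1678 blocks.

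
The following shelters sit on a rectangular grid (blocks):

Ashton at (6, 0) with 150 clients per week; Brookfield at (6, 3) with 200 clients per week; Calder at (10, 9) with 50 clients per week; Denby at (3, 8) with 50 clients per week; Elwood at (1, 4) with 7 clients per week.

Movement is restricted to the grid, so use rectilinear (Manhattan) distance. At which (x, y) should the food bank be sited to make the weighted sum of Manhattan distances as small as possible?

Manhattan distance separates: Σwᵢ(|x−xᵢ|+|y−yᵢ|) = Σwᵢ|x−xᵢ| + Σwᵢ|y−yᵢ|, so x and y are optimised independently as 1-D weighted medians.
Total weight W = 457; half = 228.5.
x-coordinate, sorted with cumulative weight:
  x=1 (Elwood, w=7) cum 7
  x=3 (Denby, w=50) cum 57
  x=6 (Ashton, w=150) cum 207
  x=6 (Brookfield, w=200) cum 407  ← median
  x=10 (Calder, w=50) cum 457
⇒ x* = 6
y-coordinate, sorted with cumulative weight:
  y=0 (Ashton, w=150) cum 150
  y=3 (Brookfield, w=200) cum 350  ← median
  y=4 (Elwood, w=7) cum 357
  y=8 (Denby, w=50) cum 407
  y=9 (Calder, w=50) cum 457
⇒ y* = 3

(6, 3)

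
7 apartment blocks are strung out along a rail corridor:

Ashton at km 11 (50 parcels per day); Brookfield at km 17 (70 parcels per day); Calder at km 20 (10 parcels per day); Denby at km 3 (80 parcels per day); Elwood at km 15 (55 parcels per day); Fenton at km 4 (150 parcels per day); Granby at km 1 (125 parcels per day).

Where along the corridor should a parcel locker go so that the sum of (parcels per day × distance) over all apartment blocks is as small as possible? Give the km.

For a sum of weighted absolute distances on a line, the optimum is the weighted median (not the mean). Total weight W = 540; half-weight = 270.
Sort by position and accumulate weight:
  km 1 (Granby, w=125) → cum 125
  km 3 (Denby, w=80) → cum 205
  km 4 (Fenton, w=150) → cum 355  ≥ 270 → median here
  km 11 (Ashton, w=50) → cum 405
  km 15 (Elwood, w=55) → cum 460
  km 17 (Brookfield, w=70) → cum 530
  km 20 (Calder, w=10) → cum 540
Optimal location: km 4.

x = 4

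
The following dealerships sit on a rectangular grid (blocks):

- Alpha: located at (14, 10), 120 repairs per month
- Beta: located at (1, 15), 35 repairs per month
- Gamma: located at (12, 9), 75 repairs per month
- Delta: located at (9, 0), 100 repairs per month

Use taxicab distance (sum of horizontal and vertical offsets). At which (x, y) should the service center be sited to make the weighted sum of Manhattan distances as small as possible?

Manhattan distance separates: Σwᵢ(|x−xᵢ|+|y−yᵢ|) = Σwᵢ|x−xᵢ| + Σwᵢ|y−yᵢ|, so x and y are optimised independently as 1-D weighted medians.
Total weight W = 330; half = 165.
x-coordinate, sorted with cumulative weight:
  x=1 (Beta, w=35) cum 35
  x=9 (Delta, w=100) cum 135
  x=12 (Gamma, w=75) cum 210  ← median
  x=14 (Alpha, w=120) cum 330
⇒ x* = 12
y-coordinate, sorted with cumulative weight:
  y=0 (Delta, w=100) cum 100
  y=9 (Gamma, w=75) cum 175  ← median
  y=10 (Alpha, w=120) cum 295
  y=15 (Beta, w=35) cum 330
⇒ y* = 9

(12, 9)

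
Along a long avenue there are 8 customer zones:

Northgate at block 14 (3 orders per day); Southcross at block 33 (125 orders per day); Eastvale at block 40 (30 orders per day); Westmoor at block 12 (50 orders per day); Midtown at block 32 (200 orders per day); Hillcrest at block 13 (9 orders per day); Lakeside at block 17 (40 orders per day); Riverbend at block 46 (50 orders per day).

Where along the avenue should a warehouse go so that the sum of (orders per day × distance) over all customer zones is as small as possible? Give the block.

For a sum of weighted absolute distances on a line, the optimum is the weighted median (not the mean). Total weight W = 507; half-weight = 253.5.
Sort by position and accumulate weight:
  block 12 (Westmoor, w=50) → cum 50
  block 13 (Hillcrest, w=9) → cum 59
  block 14 (Northgate, w=3) → cum 62
  block 17 (Lakeside, w=40) → cum 102
  block 32 (Midtown, w=200) → cum 302  ≥ 253.5 → median here
  block 33 (Southcross, w=125) → cum 427
  block 40 (Eastvale, w=30) → cum 457
  block 46 (Riverbend, w=50) → cum 507
Optimal location: block 32.

x = 32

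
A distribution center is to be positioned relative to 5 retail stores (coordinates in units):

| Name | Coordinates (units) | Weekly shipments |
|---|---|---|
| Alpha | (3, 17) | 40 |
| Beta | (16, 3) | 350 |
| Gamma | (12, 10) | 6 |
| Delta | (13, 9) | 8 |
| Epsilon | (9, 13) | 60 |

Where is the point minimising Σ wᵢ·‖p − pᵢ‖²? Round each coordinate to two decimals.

(13.87, 5.69)

The minimiser of Σwᵢ‖p−pᵢ‖² is the weighted centroid p* = (Σwᵢpᵢ)/(Σwᵢ).
Σwᵢ = 464.
Σwᵢxᵢ = 40·3 + 350·16 + 6·12 + 8·13 + 60·9 = 6436.
Σwᵢyᵢ = 40·17 + 350·3 + 6·10 + 8·9 + 60·13 = 2642.
x* = 6436/464 = 13.87, y* = 2642/464 = 5.69.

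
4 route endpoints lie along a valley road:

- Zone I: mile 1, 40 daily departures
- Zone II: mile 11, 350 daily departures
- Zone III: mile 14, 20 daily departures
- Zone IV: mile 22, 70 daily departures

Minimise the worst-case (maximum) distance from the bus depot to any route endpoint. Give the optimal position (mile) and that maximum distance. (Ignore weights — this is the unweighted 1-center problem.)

location 11.5, max distance 10.5

The 1-center on a line is the midpoint of the two extreme points: leftmost at 1, rightmost at 22.
Optimal location = (1 + 22)/2 = 11.5; maximum distance = (22 − 1)/2 = 10.5.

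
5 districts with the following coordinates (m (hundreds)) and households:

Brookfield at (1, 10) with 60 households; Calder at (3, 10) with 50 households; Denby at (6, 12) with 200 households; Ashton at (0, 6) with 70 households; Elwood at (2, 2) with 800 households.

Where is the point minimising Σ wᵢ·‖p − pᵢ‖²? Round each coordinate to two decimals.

The minimiser of Σwᵢ‖p−pᵢ‖² is the weighted centroid p* = (Σwᵢpᵢ)/(Σwᵢ).
Σwᵢ = 1180.
Σwᵢxᵢ = 60·1 + 50·3 + 200·6 + 70·0 + 800·2 = 3010.
Σwᵢyᵢ = 60·10 + 50·10 + 200·12 + 70·6 + 800·2 = 5520.
x* = 3010/1180 = 2.55, y* = 5520/1180 = 4.68.

(2.55, 4.68)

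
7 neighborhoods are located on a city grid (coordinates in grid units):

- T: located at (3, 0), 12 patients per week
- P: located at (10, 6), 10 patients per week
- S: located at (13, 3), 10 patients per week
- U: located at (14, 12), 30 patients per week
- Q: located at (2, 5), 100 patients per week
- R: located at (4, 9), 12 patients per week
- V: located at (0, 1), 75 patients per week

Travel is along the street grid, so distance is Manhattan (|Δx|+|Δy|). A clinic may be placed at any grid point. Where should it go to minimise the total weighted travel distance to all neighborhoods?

(2, 5)

Manhattan distance separates: Σwᵢ(|x−xᵢ|+|y−yᵢ|) = Σwᵢ|x−xᵢ| + Σwᵢ|y−yᵢ|, so x and y are optimised independently as 1-D weighted medians.
Total weight W = 249; half = 124.5.
x-coordinate, sorted with cumulative weight:
  x=0 (V, w=75) cum 75
  x=2 (Q, w=100) cum 175  ← median
  x=3 (T, w=12) cum 187
  x=4 (R, w=12) cum 199
  x=10 (P, w=10) cum 209
  x=13 (S, w=10) cum 219
  x=14 (U, w=30) cum 249
⇒ x* = 2
y-coordinate, sorted with cumulative weight:
  y=0 (T, w=12) cum 12
  y=1 (V, w=75) cum 87
  y=3 (S, w=10) cum 97
  y=5 (Q, w=100) cum 197  ← median
  y=6 (P, w=10) cum 207
  y=9 (R, w=12) cum 219
  y=12 (U, w=30) cum 249
⇒ y* = 5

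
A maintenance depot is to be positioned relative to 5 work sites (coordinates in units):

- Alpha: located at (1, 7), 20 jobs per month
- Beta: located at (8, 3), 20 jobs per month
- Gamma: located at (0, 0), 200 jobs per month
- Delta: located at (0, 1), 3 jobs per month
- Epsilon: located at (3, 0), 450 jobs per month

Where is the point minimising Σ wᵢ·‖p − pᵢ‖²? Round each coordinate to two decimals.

The minimiser of Σwᵢ‖p−pᵢ‖² is the weighted centroid p* = (Σwᵢpᵢ)/(Σwᵢ).
Σwᵢ = 693.
Σwᵢxᵢ = 20·1 + 20·8 + 200·0 + 3·0 + 450·3 = 1530.
Σwᵢyᵢ = 20·7 + 20·3 + 200·0 + 3·1 + 450·0 = 203.
x* = 1530/693 = 2.21, y* = 203/693 = 0.29.

(2.21, 0.29)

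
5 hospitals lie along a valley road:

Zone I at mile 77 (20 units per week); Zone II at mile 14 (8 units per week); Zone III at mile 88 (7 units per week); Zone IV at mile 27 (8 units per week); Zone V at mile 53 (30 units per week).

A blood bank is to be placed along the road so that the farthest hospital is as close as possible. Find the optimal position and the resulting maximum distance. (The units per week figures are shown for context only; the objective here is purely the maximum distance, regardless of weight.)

location 51, max distance 37

The 1-center on a line is the midpoint of the two extreme points: leftmost at 14, rightmost at 88.
Optimal location = (14 + 88)/2 = 51; maximum distance = (88 − 14)/2 = 37.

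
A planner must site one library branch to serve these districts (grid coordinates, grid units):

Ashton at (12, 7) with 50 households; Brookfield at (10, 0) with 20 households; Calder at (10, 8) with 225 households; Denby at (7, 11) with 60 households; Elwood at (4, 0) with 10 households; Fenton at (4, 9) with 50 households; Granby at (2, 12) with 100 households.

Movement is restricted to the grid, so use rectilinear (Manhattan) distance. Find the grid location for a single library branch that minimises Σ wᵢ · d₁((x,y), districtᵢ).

Manhattan distance separates: Σwᵢ(|x−xᵢ|+|y−yᵢ|) = Σwᵢ|x−xᵢ| + Σwᵢ|y−yᵢ|, so x and y are optimised independently as 1-D weighted medians.
Total weight W = 515; half = 257.5.
x-coordinate, sorted with cumulative weight:
  x=2 (Granby, w=100) cum 100
  x=4 (Elwood, w=10) cum 110
  x=4 (Fenton, w=50) cum 160
  x=7 (Denby, w=60) cum 220
  x=10 (Brookfield, w=20) cum 240
  x=10 (Calder, w=225) cum 465  ← median
  x=12 (Ashton, w=50) cum 515
⇒ x* = 10
y-coordinate, sorted with cumulative weight:
  y=0 (Brookfield, w=20) cum 20
  y=0 (Elwood, w=10) cum 30
  y=7 (Ashton, w=50) cum 80
  y=8 (Calder, w=225) cum 305  ← median
  y=9 (Fenton, w=50) cum 355
  y=11 (Denby, w=60) cum 415
  y=12 (Granby, w=100) cum 515
⇒ y* = 8

(10, 8)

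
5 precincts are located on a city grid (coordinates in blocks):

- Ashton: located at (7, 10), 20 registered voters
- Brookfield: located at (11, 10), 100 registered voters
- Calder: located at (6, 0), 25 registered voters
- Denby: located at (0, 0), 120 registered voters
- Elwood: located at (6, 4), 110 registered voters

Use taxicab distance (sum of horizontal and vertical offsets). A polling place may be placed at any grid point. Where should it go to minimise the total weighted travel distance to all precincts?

Manhattan distance separates: Σwᵢ(|x−xᵢ|+|y−yᵢ|) = Σwᵢ|x−xᵢ| + Σwᵢ|y−yᵢ|, so x and y are optimised independently as 1-D weighted medians.
Total weight W = 375; half = 187.5.
x-coordinate, sorted with cumulative weight:
  x=0 (Denby, w=120) cum 120
  x=6 (Calder, w=25) cum 145
  x=6 (Elwood, w=110) cum 255  ← median
  x=7 (Ashton, w=20) cum 275
  x=11 (Brookfield, w=100) cum 375
⇒ x* = 6
y-coordinate, sorted with cumulative weight:
  y=0 (Calder, w=25) cum 25
  y=0 (Denby, w=120) cum 145
  y=4 (Elwood, w=110) cum 255  ← median
  y=10 (Ashton, w=20) cum 275
  y=10 (Brookfield, w=100) cum 375
⇒ y* = 4

(6, 4)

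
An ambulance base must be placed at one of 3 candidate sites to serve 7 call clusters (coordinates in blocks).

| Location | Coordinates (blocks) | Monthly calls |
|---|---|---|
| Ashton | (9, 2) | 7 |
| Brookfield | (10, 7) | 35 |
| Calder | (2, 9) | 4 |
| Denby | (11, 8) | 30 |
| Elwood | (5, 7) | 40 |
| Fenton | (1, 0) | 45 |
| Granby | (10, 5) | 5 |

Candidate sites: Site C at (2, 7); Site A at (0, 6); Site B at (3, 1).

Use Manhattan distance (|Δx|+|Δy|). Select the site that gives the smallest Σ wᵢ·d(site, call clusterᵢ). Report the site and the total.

Site C, total 1202 blocks

Total weighted distance at each candidate:
  Site C (2, 7): total = 1202
  Site A (0, 6): total = 1496
  Site B (3, 1): total = 1500
Minimum is at Site C with total 1202 blocks.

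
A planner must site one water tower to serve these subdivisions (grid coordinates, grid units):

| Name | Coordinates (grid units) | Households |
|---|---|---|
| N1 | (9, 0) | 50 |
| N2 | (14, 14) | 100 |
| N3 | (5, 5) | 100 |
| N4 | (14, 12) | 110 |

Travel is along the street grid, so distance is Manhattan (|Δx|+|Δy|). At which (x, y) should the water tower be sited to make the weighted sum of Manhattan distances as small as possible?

Manhattan distance separates: Σwᵢ(|x−xᵢ|+|y−yᵢ|) = Σwᵢ|x−xᵢ| + Σwᵢ|y−yᵢ|, so x and y are optimised independently as 1-D weighted medians.
Total weight W = 360; half = 180.
x-coordinate, sorted with cumulative weight:
  x=5 (N3, w=100) cum 100
  x=9 (N1, w=50) cum 150
  x=14 (N2, w=100) cum 250  ← median
  x=14 (N4, w=110) cum 360
⇒ x* = 14
y-coordinate, sorted with cumulative weight:
  y=0 (N1, w=50) cum 50
  y=5 (N3, w=100) cum 150
  y=12 (N4, w=110) cum 260  ← median
  y=14 (N2, w=100) cum 360
⇒ y* = 12

(14, 12)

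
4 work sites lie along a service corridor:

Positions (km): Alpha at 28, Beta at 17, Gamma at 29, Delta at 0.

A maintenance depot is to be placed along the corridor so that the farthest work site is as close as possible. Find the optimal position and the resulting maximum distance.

location 14.5, max distance 14.5

The 1-center on a line is the midpoint of the two extreme points: leftmost at 0, rightmost at 29.
Optimal location = (0 + 29)/2 = 14.5; maximum distance = (29 − 0)/2 = 14.5.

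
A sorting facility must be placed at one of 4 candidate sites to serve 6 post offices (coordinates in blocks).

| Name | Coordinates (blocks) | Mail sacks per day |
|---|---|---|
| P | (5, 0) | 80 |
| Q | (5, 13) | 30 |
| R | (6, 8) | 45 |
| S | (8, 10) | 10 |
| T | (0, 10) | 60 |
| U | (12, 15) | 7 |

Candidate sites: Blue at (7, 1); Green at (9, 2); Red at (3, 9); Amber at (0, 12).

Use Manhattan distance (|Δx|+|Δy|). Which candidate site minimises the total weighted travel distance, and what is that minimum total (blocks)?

Total weighted distance at each candidate:
  Blue (7, 1): total = 2213
  Green (9, 2): total = 2557
  Red (3, 9): total = 1645
  Amber (0, 12): total = 2315
Minimum is at Red with total 1645 blocks.

Red, total 1645 blocks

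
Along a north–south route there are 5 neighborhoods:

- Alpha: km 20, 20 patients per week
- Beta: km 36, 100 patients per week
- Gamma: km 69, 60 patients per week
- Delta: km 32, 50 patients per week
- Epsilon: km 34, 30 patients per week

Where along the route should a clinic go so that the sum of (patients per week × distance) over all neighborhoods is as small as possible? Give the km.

For a sum of weighted absolute distances on a line, the optimum is the weighted median (not the mean). Total weight W = 260; half-weight = 130.
Sort by position and accumulate weight:
  km 20 (Alpha, w=20) → cum 20
  km 32 (Delta, w=50) → cum 70
  km 34 (Epsilon, w=30) → cum 100
  km 36 (Beta, w=100) → cum 200  ≥ 130 → median here
  km 69 (Gamma, w=60) → cum 260
Optimal location: km 36.

x = 36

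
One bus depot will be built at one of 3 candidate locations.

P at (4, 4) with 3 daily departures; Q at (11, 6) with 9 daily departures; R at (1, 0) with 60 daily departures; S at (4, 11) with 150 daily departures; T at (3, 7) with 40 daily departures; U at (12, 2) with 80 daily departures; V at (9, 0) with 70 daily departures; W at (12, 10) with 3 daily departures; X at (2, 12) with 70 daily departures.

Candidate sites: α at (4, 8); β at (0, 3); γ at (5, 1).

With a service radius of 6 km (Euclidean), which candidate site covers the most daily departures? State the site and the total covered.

α, covering 263

Coverage radius r = 6 km; a point is covered iff (Δx)²+(Δy)² ≤ 6² = 36.
  α (4, 8): covers {P, S, T, X} → 263
  β (0, 3): covers {P, R, T} → 103
  γ (5, 1): covers {P, R, V} → 133
Maximum coverage at α: 263 daily departures.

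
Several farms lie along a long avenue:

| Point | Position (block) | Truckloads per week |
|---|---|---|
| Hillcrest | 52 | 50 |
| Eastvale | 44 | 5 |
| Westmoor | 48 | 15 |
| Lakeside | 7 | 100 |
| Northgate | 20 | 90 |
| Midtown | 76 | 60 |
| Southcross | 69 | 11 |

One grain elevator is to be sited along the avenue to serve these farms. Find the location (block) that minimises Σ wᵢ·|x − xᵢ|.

For a sum of weighted absolute distances on a line, the optimum is the weighted median (not the mean). Total weight W = 331; half-weight = 165.5.
Sort by position and accumulate weight:
  block 7 (Lakeside, w=100) → cum 100
  block 20 (Northgate, w=90) → cum 190  ≥ 165.5 → median here
  block 44 (Eastvale, w=5) → cum 195
  block 48 (Westmoor, w=15) → cum 210
  block 52 (Hillcrest, w=50) → cum 260
  block 69 (Southcross, w=11) → cum 271
  block 76 (Midtown, w=60) → cum 331
Optimal location: block 20.

x = 20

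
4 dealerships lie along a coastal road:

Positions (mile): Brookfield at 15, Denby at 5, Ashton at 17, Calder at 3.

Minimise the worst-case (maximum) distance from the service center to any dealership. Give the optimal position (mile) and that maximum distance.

The 1-center on a line is the midpoint of the two extreme points: leftmost at 3, rightmost at 17.
Optimal location = (3 + 17)/2 = 10; maximum distance = (17 − 3)/2 = 7.

location 10, max distance 7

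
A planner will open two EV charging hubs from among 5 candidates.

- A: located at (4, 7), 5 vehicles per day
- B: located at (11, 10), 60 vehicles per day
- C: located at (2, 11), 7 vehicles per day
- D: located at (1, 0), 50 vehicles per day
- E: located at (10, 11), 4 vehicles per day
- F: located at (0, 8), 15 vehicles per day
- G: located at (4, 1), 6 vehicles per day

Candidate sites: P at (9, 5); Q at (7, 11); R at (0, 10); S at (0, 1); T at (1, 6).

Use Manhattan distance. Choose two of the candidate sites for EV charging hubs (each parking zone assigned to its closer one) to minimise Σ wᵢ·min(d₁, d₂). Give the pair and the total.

{Q, S}, total 611

Evaluate every pair (each demand assigned to the nearer of the two):
  {Q, S}: total = 611
  {Q, T}: total = 760
  {P, S}: total = 796
  {P, T}: total = 903
  {R, S}: total = 914
  {Q, R}: total = 1026
  {R, T}: total = 1123
  {S, T}: total = 1127
  {P, R}: total = 1138
  {P, Q}: total = 1236
Best pair: {Q, S} with total 611.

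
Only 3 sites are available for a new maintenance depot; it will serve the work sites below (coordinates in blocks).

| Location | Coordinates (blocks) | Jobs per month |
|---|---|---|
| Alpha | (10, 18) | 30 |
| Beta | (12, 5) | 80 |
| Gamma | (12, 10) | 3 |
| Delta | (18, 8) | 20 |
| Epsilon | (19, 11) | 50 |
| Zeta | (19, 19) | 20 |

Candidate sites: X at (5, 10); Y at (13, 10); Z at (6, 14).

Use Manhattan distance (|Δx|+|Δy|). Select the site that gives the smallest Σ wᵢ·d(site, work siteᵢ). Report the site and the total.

Total weighted distance at each candidate:
  X (5, 10): total = 2881
  Y (13, 10): total = 1603
  Z (6, 14): total = 2990
Minimum is at Y with total 1603 blocks.

Y, total 1603 blocks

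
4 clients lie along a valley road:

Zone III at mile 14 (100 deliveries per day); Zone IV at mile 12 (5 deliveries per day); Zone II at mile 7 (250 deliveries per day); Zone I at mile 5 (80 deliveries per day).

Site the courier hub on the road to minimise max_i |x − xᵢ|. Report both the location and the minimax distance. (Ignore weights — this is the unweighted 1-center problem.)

location 9.5, max distance 4.5

The 1-center on a line is the midpoint of the two extreme points: leftmost at 5, rightmost at 14.
Optimal location = (5 + 14)/2 = 9.5; maximum distance = (14 − 5)/2 = 4.5.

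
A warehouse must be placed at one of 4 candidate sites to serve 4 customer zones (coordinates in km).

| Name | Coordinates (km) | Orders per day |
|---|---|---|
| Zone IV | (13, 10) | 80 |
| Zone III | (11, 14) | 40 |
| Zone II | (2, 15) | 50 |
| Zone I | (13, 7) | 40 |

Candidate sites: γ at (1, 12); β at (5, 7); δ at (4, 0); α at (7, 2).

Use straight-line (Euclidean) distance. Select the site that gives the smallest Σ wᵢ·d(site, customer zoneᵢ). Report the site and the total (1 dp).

Total weighted distance at each candidate:
  γ (1, 12): total = 2059.3
  β (5, 7): total = 1799.5
  δ (4, 0): total = 2915.1
  α (7, 2): total = 2314.8
Minimum is at β with total 1799.5 km.

β, total 1799.5 km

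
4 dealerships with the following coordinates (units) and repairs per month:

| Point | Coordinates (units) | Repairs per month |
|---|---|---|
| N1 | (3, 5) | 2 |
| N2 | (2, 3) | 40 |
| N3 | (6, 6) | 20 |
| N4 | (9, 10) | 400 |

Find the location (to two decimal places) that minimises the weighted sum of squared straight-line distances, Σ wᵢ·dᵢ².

The minimiser of Σwᵢ‖p−pᵢ‖² is the weighted centroid p* = (Σwᵢpᵢ)/(Σwᵢ).
Σwᵢ = 462.
Σwᵢxᵢ = 2·3 + 40·2 + 20·6 + 400·9 = 3806.
Σwᵢyᵢ = 2·5 + 40·3 + 20·6 + 400·10 = 4250.
x* = 3806/462 = 8.24, y* = 4250/462 = 9.20.

(8.24, 9.20)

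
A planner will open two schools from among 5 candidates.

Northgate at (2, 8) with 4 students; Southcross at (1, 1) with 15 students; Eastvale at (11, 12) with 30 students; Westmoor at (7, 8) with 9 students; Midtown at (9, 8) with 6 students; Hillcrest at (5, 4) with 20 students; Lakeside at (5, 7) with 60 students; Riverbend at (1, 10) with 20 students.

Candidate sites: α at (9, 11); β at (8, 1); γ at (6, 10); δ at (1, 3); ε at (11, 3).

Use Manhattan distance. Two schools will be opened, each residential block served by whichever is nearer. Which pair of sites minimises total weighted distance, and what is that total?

Evaluate every pair (each demand assigned to the nearer of the two):
  {γ, δ}: total = 761
  {α, γ}: total = 849
  {β, γ}: total = 856
  {α, δ}: total = 927
  {γ, ε}: total = 951
  {α, β}: total = 1078
  {δ, ε}: total = 1167
  {α, ε}: total = 1173
  {β, δ}: total = 1314
  {β, ε}: total = 1521
Best pair: {γ, δ} with total 761.

{γ, δ}, total 761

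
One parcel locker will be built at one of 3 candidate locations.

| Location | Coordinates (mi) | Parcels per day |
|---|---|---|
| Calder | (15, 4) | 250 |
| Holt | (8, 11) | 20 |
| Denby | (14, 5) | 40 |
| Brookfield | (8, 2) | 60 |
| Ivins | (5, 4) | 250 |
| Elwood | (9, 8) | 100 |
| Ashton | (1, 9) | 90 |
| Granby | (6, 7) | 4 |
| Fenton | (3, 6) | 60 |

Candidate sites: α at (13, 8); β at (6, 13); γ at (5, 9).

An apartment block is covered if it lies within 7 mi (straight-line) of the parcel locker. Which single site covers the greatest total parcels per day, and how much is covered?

γ, covering 524

Coverage radius r = 7 mi; a point is covered iff (Δx)²+(Δy)² ≤ 7² = 49.
  α (13, 8): covers {Calder, Holt, Denby, Elwood} → 410
  β (6, 13): covers {Holt, Elwood, Ashton, Granby} → 214
  γ (5, 9): covers {Holt, Ivins, Elwood, Ashton, Granby, Fenton} → 524
Maximum coverage at γ: 524 parcels per day.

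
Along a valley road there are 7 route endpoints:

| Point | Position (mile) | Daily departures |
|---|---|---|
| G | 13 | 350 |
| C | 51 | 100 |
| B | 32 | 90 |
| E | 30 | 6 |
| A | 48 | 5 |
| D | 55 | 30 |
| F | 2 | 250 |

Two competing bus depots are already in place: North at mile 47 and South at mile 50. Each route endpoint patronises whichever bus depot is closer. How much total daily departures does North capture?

701

The indifferent point is the midpoint (47+50)/2 = 48.5; route endpoints left of it (closer to North at 47) go to North, those right go to South.
  F at 2 (w=250) → North
  G at 13 (w=350) → North
  E at 30 (w=6) → North
  B at 32 (w=90) → North
  A at 48 (w=5) → North
  C at 51 (w=100) → South
  D at 55 (w=30) → South
North captures 701; South captures 130.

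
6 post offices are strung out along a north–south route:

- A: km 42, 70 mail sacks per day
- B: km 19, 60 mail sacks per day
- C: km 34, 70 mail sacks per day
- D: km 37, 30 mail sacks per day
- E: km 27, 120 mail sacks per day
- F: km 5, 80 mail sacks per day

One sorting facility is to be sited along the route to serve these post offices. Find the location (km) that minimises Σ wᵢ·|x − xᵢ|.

For a sum of weighted absolute distances on a line, the optimum is the weighted median (not the mean). Total weight W = 430; half-weight = 215.
Sort by position and accumulate weight:
  km 5 (F, w=80) → cum 80
  km 19 (B, w=60) → cum 140
  km 27 (E, w=120) → cum 260  ≥ 215 → median here
  km 34 (C, w=70) → cum 330
  km 37 (D, w=30) → cum 360
  km 42 (A, w=70) → cum 430
Optimal location: km 27.

x = 27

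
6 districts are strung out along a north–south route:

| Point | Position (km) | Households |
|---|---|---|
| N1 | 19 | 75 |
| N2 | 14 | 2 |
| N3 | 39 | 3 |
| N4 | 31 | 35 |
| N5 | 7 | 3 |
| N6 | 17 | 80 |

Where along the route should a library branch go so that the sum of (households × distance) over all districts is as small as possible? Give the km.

x = 19

For a sum of weighted absolute distances on a line, the optimum is the weighted median (not the mean). Total weight W = 198; half-weight = 99.
Sort by position and accumulate weight:
  km 7 (N5, w=3) → cum 3
  km 14 (N2, w=2) → cum 5
  km 17 (N6, w=80) → cum 85
  km 19 (N1, w=75) → cum 160  ≥ 99 → median here
  km 31 (N4, w=35) → cum 195
  km 39 (N3, w=3) → cum 198
Optimal location: km 19.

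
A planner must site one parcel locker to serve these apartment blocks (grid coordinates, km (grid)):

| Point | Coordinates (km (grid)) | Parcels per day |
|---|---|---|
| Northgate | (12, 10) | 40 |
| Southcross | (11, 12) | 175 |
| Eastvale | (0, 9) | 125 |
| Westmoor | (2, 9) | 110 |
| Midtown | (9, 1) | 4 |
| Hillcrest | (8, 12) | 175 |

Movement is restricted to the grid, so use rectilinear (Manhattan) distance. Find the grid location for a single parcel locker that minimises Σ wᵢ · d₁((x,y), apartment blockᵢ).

(8, 12)

Manhattan distance separates: Σwᵢ(|x−xᵢ|+|y−yᵢ|) = Σwᵢ|x−xᵢ| + Σwᵢ|y−yᵢ|, so x and y are optimised independently as 1-D weighted medians.
Total weight W = 629; half = 314.5.
x-coordinate, sorted with cumulative weight:
  x=0 (Eastvale, w=125) cum 125
  x=2 (Westmoor, w=110) cum 235
  x=8 (Hillcrest, w=175) cum 410  ← median
  x=9 (Midtown, w=4) cum 414
  x=11 (Southcross, w=175) cum 589
  x=12 (Northgate, w=40) cum 629
⇒ x* = 8
y-coordinate, sorted with cumulative weight:
  y=1 (Midtown, w=4) cum 4
  y=9 (Eastvale, w=125) cum 129
  y=9 (Westmoor, w=110) cum 239
  y=10 (Northgate, w=40) cum 279
  y=12 (Southcross, w=175) cum 454  ← median
  y=12 (Hillcrest, w=175) cum 629
⇒ y* = 12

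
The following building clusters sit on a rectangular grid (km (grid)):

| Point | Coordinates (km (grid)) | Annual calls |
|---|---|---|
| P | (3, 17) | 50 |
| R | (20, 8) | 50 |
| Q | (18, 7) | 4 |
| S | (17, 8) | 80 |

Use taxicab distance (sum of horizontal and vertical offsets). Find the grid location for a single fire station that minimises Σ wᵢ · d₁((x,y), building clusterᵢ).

Manhattan distance separates: Σwᵢ(|x−xᵢ|+|y−yᵢ|) = Σwᵢ|x−xᵢ| + Σwᵢ|y−yᵢ|, so x and y are optimised independently as 1-D weighted medians.
Total weight W = 184; half = 92.
x-coordinate, sorted with cumulative weight:
  x=3 (P, w=50) cum 50
  x=17 (S, w=80) cum 130  ← median
  x=18 (Q, w=4) cum 134
  x=20 (R, w=50) cum 184
⇒ x* = 17
y-coordinate, sorted with cumulative weight:
  y=7 (Q, w=4) cum 4
  y=8 (R, w=50) cum 54
  y=8 (S, w=80) cum 134  ← median
  y=17 (P, w=50) cum 184
⇒ y* = 8

(17, 8)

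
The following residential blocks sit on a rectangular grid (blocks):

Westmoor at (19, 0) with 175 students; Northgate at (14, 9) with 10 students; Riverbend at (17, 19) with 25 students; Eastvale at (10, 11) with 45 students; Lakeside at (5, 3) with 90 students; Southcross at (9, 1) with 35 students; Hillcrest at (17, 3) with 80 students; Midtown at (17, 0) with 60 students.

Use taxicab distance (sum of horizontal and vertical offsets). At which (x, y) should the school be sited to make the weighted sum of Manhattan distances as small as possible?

Manhattan distance separates: Σwᵢ(|x−xᵢ|+|y−yᵢ|) = Σwᵢ|x−xᵢ| + Σwᵢ|y−yᵢ|, so x and y are optimised independently as 1-D weighted medians.
Total weight W = 520; half = 260.
x-coordinate, sorted with cumulative weight:
  x=5 (Lakeside, w=90) cum 90
  x=9 (Southcross, w=35) cum 125
  x=10 (Eastvale, w=45) cum 170
  x=14 (Northgate, w=10) cum 180
  x=17 (Riverbend, w=25) cum 205
  x=17 (Hillcrest, w=80) cum 285  ← median
  x=17 (Midtown, w=60) cum 345
  x=19 (Westmoor, w=175) cum 520
⇒ x* = 17
y-coordinate, sorted with cumulative weight:
  y=0 (Westmoor, w=175) cum 175
  y=0 (Midtown, w=60) cum 235
  y=1 (Southcross, w=35) cum 270  ← median
  y=3 (Lakeside, w=90) cum 360
  y=3 (Hillcrest, w=80) cum 440
  y=9 (Northgate, w=10) cum 450
  y=11 (Eastvale, w=45) cum 495
  y=19 (Riverbend, w=25) cum 520
⇒ y* = 1

(17, 1)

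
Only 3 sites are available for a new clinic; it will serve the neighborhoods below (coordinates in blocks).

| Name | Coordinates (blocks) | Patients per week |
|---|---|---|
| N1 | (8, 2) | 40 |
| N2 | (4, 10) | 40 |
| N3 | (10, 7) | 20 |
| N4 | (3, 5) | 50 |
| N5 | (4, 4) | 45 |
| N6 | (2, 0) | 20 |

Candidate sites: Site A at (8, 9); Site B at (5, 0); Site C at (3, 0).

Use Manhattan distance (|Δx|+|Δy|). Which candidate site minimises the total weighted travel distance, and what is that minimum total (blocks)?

Site C, total 1495 blocks

Total weighted distance at each candidate:
  Site A (8, 9): total = 1715
  Site B (5, 0): total = 1515
  Site C (3, 0): total = 1495
Minimum is at Site C with total 1495 blocks.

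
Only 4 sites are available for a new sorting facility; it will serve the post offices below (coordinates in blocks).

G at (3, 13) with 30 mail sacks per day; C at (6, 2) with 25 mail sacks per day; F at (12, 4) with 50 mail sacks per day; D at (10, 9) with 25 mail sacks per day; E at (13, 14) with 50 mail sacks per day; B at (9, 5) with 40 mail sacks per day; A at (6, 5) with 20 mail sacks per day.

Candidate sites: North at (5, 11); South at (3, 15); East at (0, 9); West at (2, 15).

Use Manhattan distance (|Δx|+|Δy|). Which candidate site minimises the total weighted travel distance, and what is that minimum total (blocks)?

North, total 2335 blocks

Total weighted distance at each candidate:
  North (5, 11): total = 2335
  South (3, 15): total = 3235
  East (0, 9): total = 3255
  West (2, 15): total = 3475
Minimum is at North with total 2335 blocks.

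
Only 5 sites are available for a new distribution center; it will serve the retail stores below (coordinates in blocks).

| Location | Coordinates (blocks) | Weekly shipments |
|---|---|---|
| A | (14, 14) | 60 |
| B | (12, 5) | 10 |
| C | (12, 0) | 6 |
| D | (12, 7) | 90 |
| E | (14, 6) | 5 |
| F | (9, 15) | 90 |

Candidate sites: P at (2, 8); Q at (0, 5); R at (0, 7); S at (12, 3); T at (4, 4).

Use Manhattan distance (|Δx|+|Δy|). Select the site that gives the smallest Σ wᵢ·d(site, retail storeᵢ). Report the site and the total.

Total weighted distance at each candidate:
  P (2, 8): total = 3638
  Q (0, 5): total = 4647
  R (0, 7): total = 4199
  S (12, 3): total = 2553
  T (4, 4): total = 3852
Minimum is at S with total 2553 blocks.

S, total 2553 blocks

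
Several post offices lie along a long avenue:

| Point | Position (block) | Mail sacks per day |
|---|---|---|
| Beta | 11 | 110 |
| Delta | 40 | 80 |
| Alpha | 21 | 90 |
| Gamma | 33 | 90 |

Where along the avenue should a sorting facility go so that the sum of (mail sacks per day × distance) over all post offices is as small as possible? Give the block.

x = 21

For a sum of weighted absolute distances on a line, the optimum is the weighted median (not the mean). Total weight W = 370; half-weight = 185.
Sort by position and accumulate weight:
  block 11 (Beta, w=110) → cum 110
  block 21 (Alpha, w=90) → cum 200  ≥ 185 → median here
  block 33 (Gamma, w=90) → cum 290
  block 40 (Delta, w=80) → cum 370
Optimal location: block 21.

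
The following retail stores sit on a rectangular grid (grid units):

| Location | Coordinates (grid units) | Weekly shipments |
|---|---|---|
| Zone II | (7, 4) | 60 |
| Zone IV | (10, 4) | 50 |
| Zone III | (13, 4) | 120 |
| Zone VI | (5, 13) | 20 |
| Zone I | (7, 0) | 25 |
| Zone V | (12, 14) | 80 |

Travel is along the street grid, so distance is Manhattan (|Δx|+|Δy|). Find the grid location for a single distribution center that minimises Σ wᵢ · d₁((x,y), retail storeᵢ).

(12, 4)

Manhattan distance separates: Σwᵢ(|x−xᵢ|+|y−yᵢ|) = Σwᵢ|x−xᵢ| + Σwᵢ|y−yᵢ|, so x and y are optimised independently as 1-D weighted medians.
Total weight W = 355; half = 177.5.
x-coordinate, sorted with cumulative weight:
  x=5 (Zone VI, w=20) cum 20
  x=7 (Zone II, w=60) cum 80
  x=7 (Zone I, w=25) cum 105
  x=10 (Zone IV, w=50) cum 155
  x=12 (Zone V, w=80) cum 235  ← median
  x=13 (Zone III, w=120) cum 355
⇒ x* = 12
y-coordinate, sorted with cumulative weight:
  y=0 (Zone I, w=25) cum 25
  y=4 (Zone II, w=60) cum 85
  y=4 (Zone IV, w=50) cum 135
  y=4 (Zone III, w=120) cum 255  ← median
  y=13 (Zone VI, w=20) cum 275
  y=14 (Zone V, w=80) cum 355
⇒ y* = 4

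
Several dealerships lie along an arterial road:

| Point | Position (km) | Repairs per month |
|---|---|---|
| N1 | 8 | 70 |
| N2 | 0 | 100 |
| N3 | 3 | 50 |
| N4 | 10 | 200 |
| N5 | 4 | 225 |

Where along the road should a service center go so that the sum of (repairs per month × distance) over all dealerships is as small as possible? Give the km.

For a sum of weighted absolute distances on a line, the optimum is the weighted median (not the mean). Total weight W = 645; half-weight = 322.5.
Sort by position and accumulate weight:
  km 0 (N2, w=100) → cum 100
  km 3 (N3, w=50) → cum 150
  km 4 (N5, w=225) → cum 375  ≥ 322.5 → median here
  km 8 (N1, w=70) → cum 445
  km 10 (N4, w=200) → cum 645
Optimal location: km 4.

x = 4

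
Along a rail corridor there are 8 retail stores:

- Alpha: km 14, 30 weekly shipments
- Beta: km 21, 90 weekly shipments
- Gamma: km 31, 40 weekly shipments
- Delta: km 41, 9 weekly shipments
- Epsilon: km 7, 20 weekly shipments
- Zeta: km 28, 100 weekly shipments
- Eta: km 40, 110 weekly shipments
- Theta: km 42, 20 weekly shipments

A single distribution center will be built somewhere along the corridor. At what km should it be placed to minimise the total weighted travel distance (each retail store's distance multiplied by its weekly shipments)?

For a sum of weighted absolute distances on a line, the optimum is the weighted median (not the mean). Total weight W = 419; half-weight = 209.5.
Sort by position and accumulate weight:
  km 7 (Epsilon, w=20) → cum 20
  km 14 (Alpha, w=30) → cum 50
  km 21 (Beta, w=90) → cum 140
  km 28 (Zeta, w=100) → cum 240  ≥ 209.5 → median here
  km 31 (Gamma, w=40) → cum 280
  km 40 (Eta, w=110) → cum 390
  km 41 (Delta, w=9) → cum 399
  km 42 (Theta, w=20) → cum 419
Optimal location: km 28.

x = 28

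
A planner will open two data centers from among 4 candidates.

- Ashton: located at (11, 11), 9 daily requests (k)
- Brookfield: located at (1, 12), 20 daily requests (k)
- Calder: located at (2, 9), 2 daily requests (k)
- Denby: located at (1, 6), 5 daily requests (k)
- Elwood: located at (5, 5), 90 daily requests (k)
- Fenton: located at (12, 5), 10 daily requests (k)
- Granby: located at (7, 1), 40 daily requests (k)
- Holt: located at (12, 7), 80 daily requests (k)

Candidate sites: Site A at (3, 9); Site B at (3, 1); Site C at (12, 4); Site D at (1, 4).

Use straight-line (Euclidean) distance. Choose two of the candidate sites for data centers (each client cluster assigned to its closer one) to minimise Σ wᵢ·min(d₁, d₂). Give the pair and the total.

Evaluate every pair (each demand assigned to the nearer of the two):
  {Site A, Site C}: total = 1041.5
  {Site C, Site D}: total = 1098.2
  {Site B, Site C}: total = 1142.8
  {Site A, Site B}: total = 1564.9
  {Site A, Site D}: total = 1633.8
  {Site B, Site D}: total = 1785.0
Best pair: {Site A, Site C} with total 1041.5.

{Site A, Site C}, total 1041.5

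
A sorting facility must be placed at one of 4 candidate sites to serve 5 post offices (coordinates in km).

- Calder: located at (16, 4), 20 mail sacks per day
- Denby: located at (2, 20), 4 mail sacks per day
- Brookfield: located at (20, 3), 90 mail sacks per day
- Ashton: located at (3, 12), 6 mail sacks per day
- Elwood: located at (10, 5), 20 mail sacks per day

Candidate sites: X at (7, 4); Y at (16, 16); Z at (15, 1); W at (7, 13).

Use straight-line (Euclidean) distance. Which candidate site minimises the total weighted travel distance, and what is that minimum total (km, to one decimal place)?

Z, total 865.7 km

Total weighted distance at each candidate:
  X (7, 4): total = 1537.4
  Y (16, 16): total = 1854.6
  Z (15, 1): total = 865.7
  W (7, 13): total = 1960.7
Minimum is at Z with total 865.7 km.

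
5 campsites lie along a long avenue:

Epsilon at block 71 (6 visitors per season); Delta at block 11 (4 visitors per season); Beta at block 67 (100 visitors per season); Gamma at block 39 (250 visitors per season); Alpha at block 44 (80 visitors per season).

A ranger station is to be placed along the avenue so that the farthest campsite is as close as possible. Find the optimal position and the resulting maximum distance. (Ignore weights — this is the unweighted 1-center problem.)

location 41, max distance 30

The 1-center on a line is the midpoint of the two extreme points: leftmost at 11, rightmost at 71.
Optimal location = (11 + 71)/2 = 41; maximum distance = (71 − 11)/2 = 30.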